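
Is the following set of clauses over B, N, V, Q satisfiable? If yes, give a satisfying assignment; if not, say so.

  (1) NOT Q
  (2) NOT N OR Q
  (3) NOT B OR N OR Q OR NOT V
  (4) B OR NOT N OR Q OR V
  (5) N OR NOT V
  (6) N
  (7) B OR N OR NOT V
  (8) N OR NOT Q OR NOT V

Unsatisfiable — no assignment works.

Case N = True:
  (NOT Q) forces Q = False.
  Clause (NOT N OR Q) is falsified — contradiction.
Case N = False:
  Clause (N) is falsified — contradiction.
Both cases fail, so the formula is unsatisfiable.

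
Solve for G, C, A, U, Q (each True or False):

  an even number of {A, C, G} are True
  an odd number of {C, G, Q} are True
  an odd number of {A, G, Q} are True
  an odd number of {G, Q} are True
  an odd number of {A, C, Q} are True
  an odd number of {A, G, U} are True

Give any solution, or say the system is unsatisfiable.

G=F, C=F, A=F, U=T, Q=T

{A, C, G}: 0 true → even ✓
{C, G, Q}: 1 true → odd ✓
{A, G, Q}: 1 true → odd ✓
{G, Q}: 1 true → odd ✓
{A, C, Q}: 1 true → odd ✓
{A, G, U}: 1 true → odd ✓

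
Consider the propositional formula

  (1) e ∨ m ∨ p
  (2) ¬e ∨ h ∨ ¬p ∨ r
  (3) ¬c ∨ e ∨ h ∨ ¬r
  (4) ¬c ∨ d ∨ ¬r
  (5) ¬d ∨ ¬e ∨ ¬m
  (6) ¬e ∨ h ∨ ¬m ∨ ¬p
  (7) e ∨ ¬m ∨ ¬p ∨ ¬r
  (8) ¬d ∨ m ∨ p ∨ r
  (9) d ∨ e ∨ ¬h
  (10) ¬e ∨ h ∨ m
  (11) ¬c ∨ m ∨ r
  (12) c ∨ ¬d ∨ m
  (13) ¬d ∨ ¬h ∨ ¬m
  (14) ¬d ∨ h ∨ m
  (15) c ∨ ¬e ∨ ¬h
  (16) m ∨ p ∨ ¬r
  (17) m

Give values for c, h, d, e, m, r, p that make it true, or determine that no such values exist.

Unit clause (m) forces m = True.
Set c = True.
Set h = False.
Set d = False.
  then (¬c ∨ d ∨ ¬r) forces r = False.
Set e = False.
Set p = False.
All clauses satisfied.

c = True, h = False, d = False, e = False, m = True, r = False, p = False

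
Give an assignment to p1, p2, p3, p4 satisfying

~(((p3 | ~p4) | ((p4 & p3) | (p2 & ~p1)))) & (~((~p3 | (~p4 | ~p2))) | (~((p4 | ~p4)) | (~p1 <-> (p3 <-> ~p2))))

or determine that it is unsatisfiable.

p1: True, p2: False, p3: False, p4: True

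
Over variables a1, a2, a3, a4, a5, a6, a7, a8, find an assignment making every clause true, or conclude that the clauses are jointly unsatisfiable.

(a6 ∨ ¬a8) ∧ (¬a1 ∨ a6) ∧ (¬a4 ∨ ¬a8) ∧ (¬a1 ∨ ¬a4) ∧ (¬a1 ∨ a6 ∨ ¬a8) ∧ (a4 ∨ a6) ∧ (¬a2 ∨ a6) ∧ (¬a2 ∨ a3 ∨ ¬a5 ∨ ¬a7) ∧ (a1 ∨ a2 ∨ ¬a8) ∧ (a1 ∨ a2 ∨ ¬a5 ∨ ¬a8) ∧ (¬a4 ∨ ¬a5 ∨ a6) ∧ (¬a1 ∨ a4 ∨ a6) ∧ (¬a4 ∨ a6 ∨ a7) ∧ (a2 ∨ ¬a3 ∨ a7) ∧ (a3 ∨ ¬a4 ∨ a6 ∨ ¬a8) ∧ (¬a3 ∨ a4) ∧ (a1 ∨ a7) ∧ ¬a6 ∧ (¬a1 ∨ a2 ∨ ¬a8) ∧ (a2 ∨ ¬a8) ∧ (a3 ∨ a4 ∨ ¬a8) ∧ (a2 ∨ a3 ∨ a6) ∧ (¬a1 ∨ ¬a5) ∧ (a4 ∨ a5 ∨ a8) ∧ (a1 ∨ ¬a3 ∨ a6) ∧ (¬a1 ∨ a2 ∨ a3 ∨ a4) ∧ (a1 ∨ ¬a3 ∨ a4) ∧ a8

No satisfying assignment exists.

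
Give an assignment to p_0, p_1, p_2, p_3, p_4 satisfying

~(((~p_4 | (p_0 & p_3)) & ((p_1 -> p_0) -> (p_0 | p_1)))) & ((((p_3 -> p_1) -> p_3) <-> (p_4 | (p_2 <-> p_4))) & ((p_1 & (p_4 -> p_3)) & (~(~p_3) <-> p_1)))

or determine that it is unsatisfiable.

p_0=F; p_1=T; p_2=F; p_3=T; p_4=T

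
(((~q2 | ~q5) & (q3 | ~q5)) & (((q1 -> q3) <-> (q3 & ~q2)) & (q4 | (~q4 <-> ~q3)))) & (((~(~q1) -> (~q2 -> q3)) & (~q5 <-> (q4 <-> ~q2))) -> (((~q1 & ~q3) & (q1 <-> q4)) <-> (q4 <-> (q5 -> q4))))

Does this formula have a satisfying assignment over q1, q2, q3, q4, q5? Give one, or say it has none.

q1=T, q2=T, q3=F, q4=T, q5=F

  ((~q2 | ~q5) & (q3 | ~q5)) & (((q1 -> q3) <-> (q3 & ~q2)) & (q4 | (~q4 <-> ~q3))) = True
    (~q2 | ~q5) & (q3 | ~q5) = True
      ~q2 | ~q5 = True
        ~q2 = False
        ~q5 = True
      q3 | ~q5 = True
        ~q5 = True
    ((q1 -> q3) <-> (q3 & ~q2)) & (q4 | (~q4 <-> ~q3)) = True
      (q1 -> q3) <-> (q3 & ~q2) = True
        q1 -> q3 = False
        q3 & ~q2 = False
          ~q2 = False
      q4 | (~q4 <-> ~q3) = True
        ~q4 <-> ~q3 = False
          ~q4 = False
          ~q3 = True
  ((~(~q1) -> (~q2 -> q3)) & (~q5 <-> (q4 <-> ~q2))) -> (((~q1 & ~q3) & (q1 <-> q4)) <-> (q4 <-> (q5 -> q4))) = True
    (~(~q1) -> (~q2 -> q3)) & (~q5 <-> (q4 <-> ~q2)) = False
      ~(~q1) -> (~q2 -> q3) = True
        ~(~q1) = True
          ~q1 = False
        ~q2 -> q3 = True
          ~q2 = False
      ~q5 <-> (q4 <-> ~q2) = False
        ~q5 = True
        q4 <-> ~q2 = False
          ~q2 = False
    ((~q1 & ~q3) & (q1 <-> q4)) <-> (q4 <-> (q5 -> q4)) = False
      (~q1 & ~q3) & (q1 <-> q4) = False
        ~q1 & ~q3 = False
          ~q1 = False
          ~q3 = True
        q1 <-> q4 = True
      q4 <-> (q5 -> q4) = True
        q5 -> q4 = True
Both conjuncts True, so the formula holds.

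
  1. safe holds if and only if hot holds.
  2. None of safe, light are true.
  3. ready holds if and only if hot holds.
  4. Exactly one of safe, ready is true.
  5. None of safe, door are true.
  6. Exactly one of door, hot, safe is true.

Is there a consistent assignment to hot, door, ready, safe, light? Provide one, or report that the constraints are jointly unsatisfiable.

Unsatisfiable

Case door = True:
  Constraint (5) is violated (door=T) — contradiction.
Case door = False:
  (2) forces safe = False.
  (1) with safe=F forces hot = False.
  Constraint (6) is violated (door=F, hot=F, safe=F) — contradiction.
Both cases fail — unsatisfiable.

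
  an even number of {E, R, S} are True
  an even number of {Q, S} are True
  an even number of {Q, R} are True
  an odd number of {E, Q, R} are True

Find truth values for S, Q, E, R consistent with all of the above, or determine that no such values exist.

Adding constraints 1, 2, 4 mod 2: every variable appears an even number of times on the left, so the left side is 0.
But the right sides sum to 1 (mod 2). 0 ≠ 1 — the system is inconsistent.

The formula is unsatisfiable.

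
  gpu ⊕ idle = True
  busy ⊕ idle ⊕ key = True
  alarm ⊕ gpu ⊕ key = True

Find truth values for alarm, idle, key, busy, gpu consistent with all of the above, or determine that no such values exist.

alarm=F, idle=T, key=T, busy=T, gpu=F

gpu ⊕ idle = F ⊕ T = True ✓
busy ⊕ idle ⊕ key = T ⊕ T ⊕ T = True ✓
alarm ⊕ gpu ⊕ key = F ⊕ F ⊕ T = True ✓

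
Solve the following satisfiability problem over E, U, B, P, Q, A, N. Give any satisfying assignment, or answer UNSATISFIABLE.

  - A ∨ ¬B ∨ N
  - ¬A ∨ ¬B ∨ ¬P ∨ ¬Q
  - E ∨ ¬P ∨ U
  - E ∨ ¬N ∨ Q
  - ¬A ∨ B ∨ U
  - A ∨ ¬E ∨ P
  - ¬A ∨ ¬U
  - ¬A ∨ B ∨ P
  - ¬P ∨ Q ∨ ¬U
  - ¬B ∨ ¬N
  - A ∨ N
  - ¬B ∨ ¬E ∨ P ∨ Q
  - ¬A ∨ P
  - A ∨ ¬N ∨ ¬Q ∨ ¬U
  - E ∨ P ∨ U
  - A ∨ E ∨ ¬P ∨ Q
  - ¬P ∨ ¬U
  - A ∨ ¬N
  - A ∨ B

Set E = True.
Try U = True:
  (¬A ∨ ¬U) forces A = False.
  (A ∨ ¬E ∨ P) forces P = True.
  clause (¬P ∨ ¬U) is falsified — backtrack.
So U = False.
Try B = False:
  (¬A ∨ B ∨ U) forces A = False.
  clause (A ∨ B) is falsified — backtrack.
So B = True.
  then (¬B ∨ ¬N) forces N = False.
  then (A ∨ N) forces A = True.
  then (¬A ∨ P) forces P = True.
  then (¬A ∨ ¬B ∨ ¬P ∨ ¬Q) forces Q = False.
All clauses satisfied.

E = True, U = False, B = True, P = True, Q = False, A = True, N = False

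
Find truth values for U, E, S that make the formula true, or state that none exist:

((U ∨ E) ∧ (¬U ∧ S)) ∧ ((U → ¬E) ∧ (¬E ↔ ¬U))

No satisfying assignment exists.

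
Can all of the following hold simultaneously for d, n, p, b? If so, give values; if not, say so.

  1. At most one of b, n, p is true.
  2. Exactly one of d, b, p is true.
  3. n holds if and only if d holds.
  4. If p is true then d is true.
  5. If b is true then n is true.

d = True, n = True, p = False, b = False

  (1) {b, n, p}: 1 true — at most one ✓
  (2) {d, b, p}: 1 true — exactly one ✓
  (3) n=T, d=T — same ✓
  (4) p=F ⇒ d: vacuous ✓
  (5) b=F ⇒ n: vacuous ✓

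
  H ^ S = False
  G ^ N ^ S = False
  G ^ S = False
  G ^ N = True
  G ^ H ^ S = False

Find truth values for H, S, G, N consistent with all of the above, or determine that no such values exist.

Unsatisfiable — no assignment works.

Adding constraints 1, 2, 3, 4, 5 mod 2: every variable appears an even number of times on the left, so the left side is 0.
But the right sides sum to 1 (mod 2). 0 ≠ 1 — the system is inconsistent.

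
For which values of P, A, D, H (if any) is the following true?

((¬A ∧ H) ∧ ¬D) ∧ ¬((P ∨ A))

P: False; A: False; D: False; H: True

  (¬A ∧ H) ∧ ¬D = True
    ¬A ∧ H = True
      ¬A = True
    ¬D = True
  ¬((P ∨ A)) = True
    P ∨ A = False
Both conjuncts True, so the formula holds.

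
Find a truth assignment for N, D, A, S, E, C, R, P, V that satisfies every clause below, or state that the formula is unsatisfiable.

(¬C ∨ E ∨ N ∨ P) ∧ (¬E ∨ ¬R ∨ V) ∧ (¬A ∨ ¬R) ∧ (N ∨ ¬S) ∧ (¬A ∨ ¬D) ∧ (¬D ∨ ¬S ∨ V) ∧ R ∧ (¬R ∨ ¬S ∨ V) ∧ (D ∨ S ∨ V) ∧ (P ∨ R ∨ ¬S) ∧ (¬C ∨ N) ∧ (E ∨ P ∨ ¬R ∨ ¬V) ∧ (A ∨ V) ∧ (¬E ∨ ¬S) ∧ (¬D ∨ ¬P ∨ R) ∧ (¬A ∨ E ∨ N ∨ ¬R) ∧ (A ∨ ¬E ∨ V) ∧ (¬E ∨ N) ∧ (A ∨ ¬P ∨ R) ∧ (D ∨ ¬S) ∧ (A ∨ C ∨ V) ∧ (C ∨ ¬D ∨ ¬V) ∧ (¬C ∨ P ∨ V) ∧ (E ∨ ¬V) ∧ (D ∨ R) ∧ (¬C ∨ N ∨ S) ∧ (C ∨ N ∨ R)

N: True, D: False, A: False, S: False, E: True, C: True, R: True, P: True, V: True

Unit clause (R) forces R = True.
In (¬A ∨ ¬R) only ¬A is left, so A = False.
In (A ∨ V) only V is left, so V = True.
In (E ∨ ¬V) only E is left, so E = True.
In (¬E ∨ ¬S) only ¬S is left, so S = False.
In (¬E ∨ N) only N is left, so N = True.
Set D = False.
Set C = True.
Set P = True.
All clauses satisfied.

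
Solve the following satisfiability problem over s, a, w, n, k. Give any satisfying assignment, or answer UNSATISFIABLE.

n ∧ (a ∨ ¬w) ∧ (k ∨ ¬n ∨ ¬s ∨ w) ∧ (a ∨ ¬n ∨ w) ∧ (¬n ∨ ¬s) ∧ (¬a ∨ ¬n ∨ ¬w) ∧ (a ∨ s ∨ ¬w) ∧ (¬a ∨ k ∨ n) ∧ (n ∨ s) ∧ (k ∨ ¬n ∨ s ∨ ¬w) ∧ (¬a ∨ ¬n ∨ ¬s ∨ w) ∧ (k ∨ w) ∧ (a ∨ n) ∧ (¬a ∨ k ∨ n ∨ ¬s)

Unit clause (n) forces n = True.
In (¬n ∨ ¬s) only ¬s is left, so s = False.
Try a = False:
  (a ∨ ¬w) forces w = False.
  clause (a ∨ ¬n ∨ w) is falsified — backtrack.
So a = True.
  then (¬a ∨ ¬n ∨ ¬w) forces w = False.
  then (k ∨ w) forces k = True.
All clauses satisfied.

s = False, a = True, w = False, n = True, k = True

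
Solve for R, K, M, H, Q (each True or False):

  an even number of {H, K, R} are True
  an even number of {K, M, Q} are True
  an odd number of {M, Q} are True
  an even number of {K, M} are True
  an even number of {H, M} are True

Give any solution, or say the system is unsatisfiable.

R = False, K = True, M = True, H = True, Q = False

{H, K, R}: 2 true → even ✓
{K, M, Q}: 2 true → even ✓
{M, Q}: 1 true → odd ✓
{K, M}: 2 true → even ✓
{H, M}: 2 true → even ✓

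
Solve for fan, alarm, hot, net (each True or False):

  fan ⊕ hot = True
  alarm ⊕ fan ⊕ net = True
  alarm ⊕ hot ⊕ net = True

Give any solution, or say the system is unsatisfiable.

The formula is unsatisfiable.

Adding constraints 1, 2, 3 mod 2: every variable appears an even number of times on the left, so the left side is 0.
But the right sides sum to 1 (mod 2). 0 ≠ 1 — the system is inconsistent.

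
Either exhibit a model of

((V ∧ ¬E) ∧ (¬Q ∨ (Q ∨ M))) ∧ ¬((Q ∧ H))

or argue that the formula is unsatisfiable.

Q: True, H: False, E: False, V: True, M: False

  (V ∧ ¬E) ∧ (¬Q ∨ (Q ∨ M)) = True
    V ∧ ¬E = True
      ¬E = True
    ¬Q ∨ (Q ∨ M) = True
      ¬Q = False
      Q ∨ M = True
  ¬((Q ∧ H)) = True
    Q ∧ H = False
Both conjuncts True, so the formula holds.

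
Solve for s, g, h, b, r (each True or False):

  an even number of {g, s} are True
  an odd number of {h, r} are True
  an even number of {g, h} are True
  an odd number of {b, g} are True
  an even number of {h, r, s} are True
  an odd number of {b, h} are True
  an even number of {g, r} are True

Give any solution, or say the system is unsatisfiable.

Unsatisfiable — no assignment works.

Adding constraints 2, 3, 7 mod 2: every variable appears an even number of times on the left, so the left side is 0.
But the right sides sum to 1 (mod 2). 0 ≠ 1 — the system is inconsistent.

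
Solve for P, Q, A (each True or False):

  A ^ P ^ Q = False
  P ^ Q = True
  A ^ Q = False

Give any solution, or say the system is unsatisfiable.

P=F, Q=T, A=T

A ^ P ^ Q = T ^ F ^ T = False ✓
P ^ Q = F ^ T = True ✓
A ^ Q = T ^ T = False ✓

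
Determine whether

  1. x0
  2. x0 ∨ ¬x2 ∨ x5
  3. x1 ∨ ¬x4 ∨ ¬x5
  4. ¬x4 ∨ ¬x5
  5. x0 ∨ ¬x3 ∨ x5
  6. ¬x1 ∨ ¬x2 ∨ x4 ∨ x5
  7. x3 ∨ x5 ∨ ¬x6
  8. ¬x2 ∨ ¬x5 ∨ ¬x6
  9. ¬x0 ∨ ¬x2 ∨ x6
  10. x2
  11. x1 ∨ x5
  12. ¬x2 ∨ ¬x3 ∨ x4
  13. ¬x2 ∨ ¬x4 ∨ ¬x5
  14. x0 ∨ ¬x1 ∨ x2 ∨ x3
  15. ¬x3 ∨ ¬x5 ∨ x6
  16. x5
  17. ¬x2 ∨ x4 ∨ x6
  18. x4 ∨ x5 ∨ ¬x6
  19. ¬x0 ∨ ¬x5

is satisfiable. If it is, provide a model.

Case x5 = True:
  (x0) forces x0 = True.
  Clause (¬x0 ∨ ¬x5) is falsified — contradiction.
Case x5 = False:
  Clause (x5) is falsified — contradiction.
Both cases fail, so the formula is unsatisfiable.

Unsatisfiable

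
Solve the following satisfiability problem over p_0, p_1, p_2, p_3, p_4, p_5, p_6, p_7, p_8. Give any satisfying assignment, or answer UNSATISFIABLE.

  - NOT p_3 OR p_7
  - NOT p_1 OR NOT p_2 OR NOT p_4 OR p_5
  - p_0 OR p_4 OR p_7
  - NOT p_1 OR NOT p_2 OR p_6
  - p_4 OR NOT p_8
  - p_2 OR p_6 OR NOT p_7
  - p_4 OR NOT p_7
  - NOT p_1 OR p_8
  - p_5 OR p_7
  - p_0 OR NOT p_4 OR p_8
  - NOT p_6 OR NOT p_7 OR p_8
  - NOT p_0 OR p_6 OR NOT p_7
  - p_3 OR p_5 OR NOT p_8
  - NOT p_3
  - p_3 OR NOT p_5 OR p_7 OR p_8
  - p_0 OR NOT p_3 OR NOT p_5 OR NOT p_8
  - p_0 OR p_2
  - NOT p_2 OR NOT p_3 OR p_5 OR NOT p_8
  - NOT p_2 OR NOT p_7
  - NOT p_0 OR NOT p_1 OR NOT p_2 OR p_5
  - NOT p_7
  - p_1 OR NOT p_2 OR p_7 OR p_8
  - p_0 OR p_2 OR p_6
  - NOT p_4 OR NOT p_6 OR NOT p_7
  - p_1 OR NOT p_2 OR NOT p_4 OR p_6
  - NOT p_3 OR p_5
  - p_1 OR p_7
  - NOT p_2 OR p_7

p_0 = True; p_1 = True; p_2 = False; p_3 = False; p_4 = True; p_5 = True; p_6 = False; p_7 = False; p_8 = True

Unit clause (NOT p_3) forces p_3 = False.
Unit clause (NOT p_7) forces p_7 = False.
In (p_1 OR p_7) only p_1 is left, so p_1 = True.
In (NOT p_2 OR p_7) only NOT p_2 is left, so p_2 = False.
In (NOT p_1 OR p_8) only p_8 is left, so p_8 = True.
In (p_5 OR p_7) only p_5 is left, so p_5 = True.
In (p_0 OR p_2) only p_0 is left, so p_0 = True.
In (p_4 OR NOT p_8) only p_4 is left, so p_4 = True.
Set p_6 = False.
All clauses satisfied.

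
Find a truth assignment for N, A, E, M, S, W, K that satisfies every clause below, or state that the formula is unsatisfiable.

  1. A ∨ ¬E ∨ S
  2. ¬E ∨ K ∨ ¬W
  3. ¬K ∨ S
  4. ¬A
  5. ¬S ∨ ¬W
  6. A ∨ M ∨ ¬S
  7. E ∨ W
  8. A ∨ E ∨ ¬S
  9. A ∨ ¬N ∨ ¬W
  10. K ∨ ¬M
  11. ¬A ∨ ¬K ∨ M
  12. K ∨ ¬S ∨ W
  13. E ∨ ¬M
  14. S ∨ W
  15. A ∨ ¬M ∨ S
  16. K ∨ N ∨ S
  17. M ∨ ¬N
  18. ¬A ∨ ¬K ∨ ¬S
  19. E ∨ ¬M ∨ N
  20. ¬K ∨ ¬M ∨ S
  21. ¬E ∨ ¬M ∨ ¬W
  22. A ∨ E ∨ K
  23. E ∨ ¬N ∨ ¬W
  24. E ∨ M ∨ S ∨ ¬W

Unit clause (¬A) forces A = False.
Set N = True.
  then (A ∨ ¬N ∨ ¬W) forces W = False.
  then (S ∨ W) forces S = True.
  then (M ∨ ¬N) forces M = True.
  then (E ∨ W) forces E = True.
  then (K ∨ ¬M) forces K = True.
All clauses satisfied.

N = True, A = False, E = True, M = True, S = True, W = False, K = True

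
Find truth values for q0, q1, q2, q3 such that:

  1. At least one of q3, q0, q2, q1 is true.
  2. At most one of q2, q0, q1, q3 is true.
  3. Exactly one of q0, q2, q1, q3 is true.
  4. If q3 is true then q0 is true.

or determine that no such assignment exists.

q0 = False; q1 = False; q2 = True; q3 = False

  (1) {q3, q0, q2, q1}: 1 true — at least one ✓
  (2) {q2, q0, q1, q3}: 1 true — at most one ✓
  (3) {q0, q2, q1, q3}: 1 true — exactly one ✓
  (4) q3=F ⇒ q0: vacuous ✓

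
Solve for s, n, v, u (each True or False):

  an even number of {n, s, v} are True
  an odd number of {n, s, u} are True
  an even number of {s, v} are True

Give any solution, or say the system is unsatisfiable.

s: False, n: False, v: False, u: True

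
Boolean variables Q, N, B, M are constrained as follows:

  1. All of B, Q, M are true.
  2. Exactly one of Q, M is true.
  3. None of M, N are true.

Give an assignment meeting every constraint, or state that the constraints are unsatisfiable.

Case M = True:
  Constraint (3) is violated (M=T) — contradiction.
Case M = False:
  Constraint (1) is violated (M=F) — contradiction.
Both cases fail — unsatisfiable.

Unsatisfiable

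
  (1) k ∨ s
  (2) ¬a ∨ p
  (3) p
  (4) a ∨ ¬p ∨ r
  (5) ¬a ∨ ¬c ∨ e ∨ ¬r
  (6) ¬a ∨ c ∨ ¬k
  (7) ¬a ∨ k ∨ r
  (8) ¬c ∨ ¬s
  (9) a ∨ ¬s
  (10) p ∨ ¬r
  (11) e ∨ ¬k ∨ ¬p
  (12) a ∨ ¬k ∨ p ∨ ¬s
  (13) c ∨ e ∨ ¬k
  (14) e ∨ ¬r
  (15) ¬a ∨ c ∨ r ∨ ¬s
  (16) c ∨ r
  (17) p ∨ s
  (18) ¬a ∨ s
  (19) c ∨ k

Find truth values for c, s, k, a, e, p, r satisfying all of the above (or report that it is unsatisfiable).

Unit clause (p) forces p = True.
Set c = True.
  then (¬c ∨ ¬s) forces s = False.
  then (¬a ∨ s) forces a = False.
  then (k ∨ s) forces k = True.
  then (a ∨ ¬p ∨ r) forces r = True.
  then (e ∨ ¬k ∨ ¬p) forces e = True.
All clauses satisfied.

c: True; s: False; k: True; a: False; e: True; p: True; r: True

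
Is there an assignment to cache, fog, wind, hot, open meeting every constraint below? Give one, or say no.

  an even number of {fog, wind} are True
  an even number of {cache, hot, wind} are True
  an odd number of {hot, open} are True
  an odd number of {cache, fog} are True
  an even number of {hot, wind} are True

cache = False, fog = True, wind = True, hot = True, open = False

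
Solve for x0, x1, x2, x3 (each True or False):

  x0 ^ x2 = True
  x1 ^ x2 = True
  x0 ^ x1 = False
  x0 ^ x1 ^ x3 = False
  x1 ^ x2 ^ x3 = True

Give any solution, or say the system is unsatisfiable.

x0: True, x1: True, x2: False, x3: False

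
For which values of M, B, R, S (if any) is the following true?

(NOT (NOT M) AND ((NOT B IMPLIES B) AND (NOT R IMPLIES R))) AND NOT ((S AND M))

M: True; B: True; R: True; S: False

  NOT (NOT M) AND ((NOT B IMPLIES B) AND (NOT R IMPLIES R)) = True
    NOT (NOT M) = True
      NOT M = False
    (NOT B IMPLIES B) AND (NOT R IMPLIES R) = True
      NOT B IMPLIES B = True
        NOT B = False
      NOT R IMPLIES R = True
        NOT R = False
  NOT ((S AND M)) = True
    S AND M = False
Both conjuncts True, so the formula holds.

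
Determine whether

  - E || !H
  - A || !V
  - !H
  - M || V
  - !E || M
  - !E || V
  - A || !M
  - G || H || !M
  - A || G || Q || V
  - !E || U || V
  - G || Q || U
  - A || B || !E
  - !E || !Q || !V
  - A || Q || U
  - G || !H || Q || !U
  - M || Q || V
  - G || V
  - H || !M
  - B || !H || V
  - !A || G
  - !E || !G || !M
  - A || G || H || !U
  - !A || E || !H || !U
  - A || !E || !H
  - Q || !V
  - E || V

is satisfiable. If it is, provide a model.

B=F, U=T, E=F, H=F, V=T, Q=T, G=T, M=F, A=T

Unit clause (!H) forces H = False.
In (H || !M) only !M is left, so M = False.
In (M || V) only V is left, so V = True.
In (!E || M) only !E is left, so E = False.
In (Q || !V) only Q is left, so Q = True.
In (A || !V) only A is left, so A = True.
In (!A || G) only G is left, so G = True.
Set B = False.
Set U = True.
All clauses satisfied.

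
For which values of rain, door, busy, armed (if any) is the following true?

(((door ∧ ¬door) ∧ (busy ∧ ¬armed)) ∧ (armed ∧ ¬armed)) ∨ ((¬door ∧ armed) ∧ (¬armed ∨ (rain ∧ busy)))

rain = True; door = False; busy = True; armed = True

  (((door ∧ ¬door) ∧ (busy ∧ ¬armed)) ∧ (armed ∧ ¬armed)) ∨ ((¬door ∧ armed) ∧ (¬armed ∨ (rain ∧ busy))) = True
    ((door ∧ ¬door) ∧ (busy ∧ ¬armed)) ∧ (armed ∧ ¬armed) = False
      (door ∧ ¬door) ∧ (busy ∧ ¬armed) = False
        door ∧ ¬door = False
          ¬door = True
        busy ∧ ¬armed = False
          ¬armed = False
      armed ∧ ¬armed = False
        ¬armed = False
    (¬door ∧ armed) ∧ (¬armed ∨ (rain ∧ busy)) = True
      ¬door ∧ armed = True
        ¬door = True
      ¬armed ∨ (rain ∧ busy) = True
        ¬armed = False
        rain ∧ busy = True
The formula evaluates to True.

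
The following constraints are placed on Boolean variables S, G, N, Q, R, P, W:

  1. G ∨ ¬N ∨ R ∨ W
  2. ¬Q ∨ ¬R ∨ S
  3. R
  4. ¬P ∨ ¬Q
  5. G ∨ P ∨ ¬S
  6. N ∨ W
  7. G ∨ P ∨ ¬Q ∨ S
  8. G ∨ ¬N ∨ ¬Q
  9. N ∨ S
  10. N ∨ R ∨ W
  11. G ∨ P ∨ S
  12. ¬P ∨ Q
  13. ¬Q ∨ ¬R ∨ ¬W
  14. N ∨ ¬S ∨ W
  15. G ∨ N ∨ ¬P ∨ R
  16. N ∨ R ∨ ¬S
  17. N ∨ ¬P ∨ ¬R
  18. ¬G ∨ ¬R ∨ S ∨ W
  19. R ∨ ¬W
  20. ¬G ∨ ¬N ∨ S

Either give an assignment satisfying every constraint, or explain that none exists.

S = True, G = True, N = False, Q = False, R = True, P = False, W = True

Unit clause (R) forces R = True.
Try S = False:
  (¬Q ∨ ¬R ∨ S) forces Q = False.
  (N ∨ S) forces N = True.
  (¬P ∨ Q) forces P = False.
  (G ∨ P ∨ S) forces G = True.
  clause (¬G ∨ ¬N ∨ S) is falsified — backtrack.
So S = True.
Try G = False:
  (G ∨ P ∨ ¬S) forces P = True.
  (¬P ∨ ¬Q) forces Q = False.
  clause (¬P ∨ Q) is falsified — backtrack.
So G = True.
Set N = False.
  then (N ∨ W) forces W = True.
  then (¬Q ∨ ¬R ∨ ¬W) forces Q = False.
  then (N ∨ ¬P ∨ ¬R) forces P = False.
All clauses satisfied.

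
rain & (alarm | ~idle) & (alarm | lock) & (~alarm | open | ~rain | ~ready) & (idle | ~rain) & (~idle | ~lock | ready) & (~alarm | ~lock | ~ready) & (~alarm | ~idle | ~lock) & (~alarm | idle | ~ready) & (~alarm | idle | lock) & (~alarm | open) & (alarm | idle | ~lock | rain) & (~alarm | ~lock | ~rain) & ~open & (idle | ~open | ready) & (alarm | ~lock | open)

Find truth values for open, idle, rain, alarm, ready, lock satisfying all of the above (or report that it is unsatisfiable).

Case open = True:
  Clause (~open) is falsified — contradiction.
Case open = False:
  (rain) forces rain = True.
  (idle | ~rain) forces idle = True.
  (alarm | ~idle) forces alarm = True.
  Clause (~alarm | open) is falsified — contradiction.
Both cases fail, so the formula is unsatisfiable.

UNSATISFIABLE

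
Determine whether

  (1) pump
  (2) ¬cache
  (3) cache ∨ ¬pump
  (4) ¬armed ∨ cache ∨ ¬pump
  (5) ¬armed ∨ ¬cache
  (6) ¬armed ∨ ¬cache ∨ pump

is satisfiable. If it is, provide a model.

No satisfying assignment exists.

Case pump = True:
  (¬cache) forces cache = False.
  Clause (cache ∨ ¬pump) is falsified — contradiction.
Case pump = False:
  Clause (pump) is falsified — contradiction.
Both cases fail, so the formula is unsatisfiable.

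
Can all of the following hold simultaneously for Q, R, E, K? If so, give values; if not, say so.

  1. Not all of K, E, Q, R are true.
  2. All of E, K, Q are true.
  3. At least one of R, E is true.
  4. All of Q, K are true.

Q = True; R = False; E = True; K = True

  (1) {K, E, Q, R}: 3/4 true — not all ✓
  (2) {E, K, Q}: all 3 true ✓
  (3) {R, E}: 1 true — at least one ✓
  (4) {Q, K}: all 2 true ✓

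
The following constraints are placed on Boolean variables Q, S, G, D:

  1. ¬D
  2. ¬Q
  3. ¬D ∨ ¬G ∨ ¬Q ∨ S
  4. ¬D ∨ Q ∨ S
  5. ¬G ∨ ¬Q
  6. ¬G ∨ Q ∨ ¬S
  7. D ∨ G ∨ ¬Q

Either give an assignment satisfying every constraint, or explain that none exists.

Q=F, S=F, G=F, D=F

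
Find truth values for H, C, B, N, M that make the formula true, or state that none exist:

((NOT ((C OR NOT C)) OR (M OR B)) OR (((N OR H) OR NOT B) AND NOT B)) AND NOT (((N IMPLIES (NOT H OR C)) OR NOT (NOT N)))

The formula is unsatisfiable.

The conjunct NOT (((N IMPLIES (NOT H OR C)) OR NOT (NOT N))) is unsatisfiable on its own:
  H=F, C=F, N=F: evaluates to False.
  H=F, C=F, N=T: evaluates to False.
  H=F, C=T, N=F: evaluates to False.
  H=F, C=T, N=T: evaluates to False.
  H=T, C=F, N=F: evaluates to False.
  H=T, C=F, N=T: evaluates to False.
  H=T, C=T, N=F: evaluates to False.
  H=T, C=T, N=T: evaluates to False.
So the whole conjunction is unsatisfiable.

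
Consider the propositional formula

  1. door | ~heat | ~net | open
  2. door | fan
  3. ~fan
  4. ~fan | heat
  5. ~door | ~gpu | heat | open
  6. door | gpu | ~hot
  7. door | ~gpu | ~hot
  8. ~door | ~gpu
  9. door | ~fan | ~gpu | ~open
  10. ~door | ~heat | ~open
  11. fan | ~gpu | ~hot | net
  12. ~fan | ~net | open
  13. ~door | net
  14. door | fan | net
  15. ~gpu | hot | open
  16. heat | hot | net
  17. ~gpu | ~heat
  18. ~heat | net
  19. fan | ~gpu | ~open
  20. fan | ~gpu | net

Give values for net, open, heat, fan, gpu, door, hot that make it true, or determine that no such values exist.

Unit clause (~fan) forces fan = False.
In (door | fan) only door is left, so door = True.
In (~door | ~gpu) only ~gpu is left, so gpu = False.
In (~door | net) only net is left, so net = True.
Set open = False.
Set heat = True.
Set hot = True.
All clauses satisfied.

net = True, open = False, heat = True, fan = False, gpu = False, door = True, hot = True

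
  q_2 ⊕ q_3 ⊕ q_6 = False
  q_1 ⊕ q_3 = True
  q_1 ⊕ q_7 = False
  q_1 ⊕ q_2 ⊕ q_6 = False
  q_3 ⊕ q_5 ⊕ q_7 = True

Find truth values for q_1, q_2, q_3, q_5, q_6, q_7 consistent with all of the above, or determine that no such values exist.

UNSATISFIABLE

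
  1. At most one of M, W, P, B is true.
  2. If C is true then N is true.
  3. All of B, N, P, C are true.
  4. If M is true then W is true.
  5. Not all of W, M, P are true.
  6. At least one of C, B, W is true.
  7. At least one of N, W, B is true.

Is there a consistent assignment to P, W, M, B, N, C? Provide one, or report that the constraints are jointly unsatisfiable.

Case P = True:
  (1) with P=T forces M = False.
  (1) with P=T forces W = False.
  (1) with P=T forces B = False.
  Constraint (3) is violated (B=F) — contradiction.
Case P = False:
  Constraint (3) is violated (P=F) — contradiction.
Both cases fail — unsatisfiable.

Unsatisfiable — no assignment works.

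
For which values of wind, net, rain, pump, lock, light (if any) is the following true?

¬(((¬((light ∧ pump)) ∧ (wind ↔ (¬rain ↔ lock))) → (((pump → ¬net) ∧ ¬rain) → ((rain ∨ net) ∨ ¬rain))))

Unsatisfiable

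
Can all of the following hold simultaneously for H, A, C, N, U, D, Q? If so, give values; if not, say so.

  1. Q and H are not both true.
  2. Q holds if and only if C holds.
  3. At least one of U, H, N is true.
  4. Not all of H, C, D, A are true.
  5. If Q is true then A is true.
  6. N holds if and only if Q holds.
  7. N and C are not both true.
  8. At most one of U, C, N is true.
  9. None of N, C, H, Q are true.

H = False, A = False, C = False, N = False, U = True, D = True, Q = False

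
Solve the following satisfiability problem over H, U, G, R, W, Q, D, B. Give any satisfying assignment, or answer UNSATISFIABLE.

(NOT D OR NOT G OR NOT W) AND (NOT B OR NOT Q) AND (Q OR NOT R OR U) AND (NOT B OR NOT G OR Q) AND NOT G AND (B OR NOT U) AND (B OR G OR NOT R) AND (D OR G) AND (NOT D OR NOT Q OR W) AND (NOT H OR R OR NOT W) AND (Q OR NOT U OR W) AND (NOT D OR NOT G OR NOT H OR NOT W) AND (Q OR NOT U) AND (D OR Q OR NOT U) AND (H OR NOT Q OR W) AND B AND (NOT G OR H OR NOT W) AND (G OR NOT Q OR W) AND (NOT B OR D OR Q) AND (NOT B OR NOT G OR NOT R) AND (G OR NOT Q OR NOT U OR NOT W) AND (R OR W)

H = False; U = False; G = False; R = False; W = True; Q = False; D = True; B = True

Unit clause (NOT G) forces G = False.
In (D OR G) only D is left, so D = True.
Unit clause (B) forces B = True.
In (NOT B OR NOT Q) only NOT Q is left, so Q = False.
In (Q OR NOT U) only NOT U is left, so U = False.
In (Q OR NOT R OR U) only NOT R is left, so R = False.
In (R OR W) only W is left, so W = True.
In (NOT H OR R OR NOT W) only NOT H is left, so H = False.
All clauses satisfied.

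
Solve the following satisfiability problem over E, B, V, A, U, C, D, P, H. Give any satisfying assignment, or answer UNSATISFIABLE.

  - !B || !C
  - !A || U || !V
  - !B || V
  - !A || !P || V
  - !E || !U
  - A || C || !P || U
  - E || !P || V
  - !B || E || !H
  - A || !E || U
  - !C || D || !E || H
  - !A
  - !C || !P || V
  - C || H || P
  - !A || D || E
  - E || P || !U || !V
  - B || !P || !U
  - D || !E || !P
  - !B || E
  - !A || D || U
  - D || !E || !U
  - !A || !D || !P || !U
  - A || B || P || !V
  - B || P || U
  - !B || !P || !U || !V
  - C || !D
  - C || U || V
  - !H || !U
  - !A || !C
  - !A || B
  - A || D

E: False; B: False; V: True; A: False; U: False; C: True; D: True; P: True; H: True

Unit clause (!A) forces A = False.
In (A || D) only D is left, so D = True.
In (C || !D) only C is left, so C = True.
In (!B || !C) only !B is left, so B = False.
Try E = True:
  (!E || !U) forces U = False.
  clause (A || !E || U) is falsified — backtrack.
So E = False.
Set V = True.
  then (A || B || P || !V) forces P = True.
  then (B || !P || !U) forces U = False.
Set H = True.
All clauses satisfied.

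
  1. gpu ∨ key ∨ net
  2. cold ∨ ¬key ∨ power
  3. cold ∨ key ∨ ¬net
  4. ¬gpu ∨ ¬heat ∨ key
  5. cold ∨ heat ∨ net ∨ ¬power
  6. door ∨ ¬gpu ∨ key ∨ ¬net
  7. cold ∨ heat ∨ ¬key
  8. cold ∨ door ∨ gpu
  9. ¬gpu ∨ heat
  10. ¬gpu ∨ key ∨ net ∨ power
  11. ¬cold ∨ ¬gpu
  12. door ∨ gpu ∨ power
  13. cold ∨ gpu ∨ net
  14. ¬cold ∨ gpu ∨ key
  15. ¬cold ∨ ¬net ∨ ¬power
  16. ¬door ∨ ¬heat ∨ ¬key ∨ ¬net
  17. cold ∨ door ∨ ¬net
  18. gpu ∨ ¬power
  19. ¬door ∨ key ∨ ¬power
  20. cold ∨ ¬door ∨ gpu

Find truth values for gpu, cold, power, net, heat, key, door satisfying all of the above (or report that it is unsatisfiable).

Set gpu = False.
  then (gpu ∨ ¬power) forces power = False.
  then (door ∨ gpu ∨ power) forces door = True.
  then (cold ∨ ¬door ∨ gpu) forces cold = True.
  then (¬cold ∨ gpu ∨ key) forces key = True.
Set net = False.
Set heat = False.
All clauses satisfied.

gpu = False, cold = True, power = False, net = False, heat = False, key = True, door = True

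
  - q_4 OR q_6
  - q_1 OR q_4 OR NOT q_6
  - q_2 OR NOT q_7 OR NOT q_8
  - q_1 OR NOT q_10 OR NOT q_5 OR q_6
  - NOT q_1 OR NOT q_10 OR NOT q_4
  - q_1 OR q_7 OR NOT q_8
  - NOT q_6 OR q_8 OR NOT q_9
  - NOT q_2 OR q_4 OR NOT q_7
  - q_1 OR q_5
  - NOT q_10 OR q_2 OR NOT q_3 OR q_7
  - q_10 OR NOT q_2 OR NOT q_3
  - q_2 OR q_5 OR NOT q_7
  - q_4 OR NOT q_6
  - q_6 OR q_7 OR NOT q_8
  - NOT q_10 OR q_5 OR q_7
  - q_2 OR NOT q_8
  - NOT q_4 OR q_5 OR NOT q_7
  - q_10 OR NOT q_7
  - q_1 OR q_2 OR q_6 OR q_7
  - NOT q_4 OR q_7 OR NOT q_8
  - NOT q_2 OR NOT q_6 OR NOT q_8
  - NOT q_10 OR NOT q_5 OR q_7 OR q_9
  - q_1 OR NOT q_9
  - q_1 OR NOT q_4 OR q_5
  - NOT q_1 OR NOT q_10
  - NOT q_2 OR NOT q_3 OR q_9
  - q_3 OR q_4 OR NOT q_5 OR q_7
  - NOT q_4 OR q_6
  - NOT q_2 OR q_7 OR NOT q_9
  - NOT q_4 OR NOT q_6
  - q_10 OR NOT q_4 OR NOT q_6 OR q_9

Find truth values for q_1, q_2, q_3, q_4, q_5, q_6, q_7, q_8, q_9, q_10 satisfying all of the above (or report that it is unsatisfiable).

UNSATISFIABLE

Case q_4 = True:
  (NOT q_4 OR q_6) forces q_6 = True.
  Clause (NOT q_4 OR NOT q_6) is falsified — contradiction.
Case q_4 = False:
  (q_4 OR q_6) forces q_6 = True.
  Clause (q_4 OR NOT q_6) is falsified — contradiction.
Both cases fail, so the formula is unsatisfiable.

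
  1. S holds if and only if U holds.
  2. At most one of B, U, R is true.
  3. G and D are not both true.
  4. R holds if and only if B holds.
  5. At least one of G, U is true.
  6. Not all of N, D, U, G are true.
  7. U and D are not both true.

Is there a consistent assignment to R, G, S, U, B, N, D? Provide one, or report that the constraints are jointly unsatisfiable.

R: False, G: False, S: True, U: True, B: False, N: False, D: False

  (1) S=T, U=T — same ✓
  (2) {B, U, R}: 1 true — at most one ✓
  (3) G=F, D=F — not both ✓
  (4) R=F, B=F — same ✓
  (5) {G, U}: 1 true — at least one ✓
  (6) {N, D, U, G}: 1/4 true — not all ✓
  (7) U=T, D=F — not both ✓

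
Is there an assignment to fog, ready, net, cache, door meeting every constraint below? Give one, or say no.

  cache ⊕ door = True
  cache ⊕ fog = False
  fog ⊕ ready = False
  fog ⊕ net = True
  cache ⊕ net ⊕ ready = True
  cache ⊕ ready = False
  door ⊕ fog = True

fog = False, ready = False, net = True, cache = False, door = True

cache ⊕ door = F ⊕ T = True ✓
cache ⊕ fog = F ⊕ F = False ✓
fog ⊕ ready = F ⊕ F = False ✓
fog ⊕ net = F ⊕ T = True ✓
cache ⊕ net ⊕ ready = F ⊕ T ⊕ F = True ✓
cache ⊕ ready = F ⊕ F = False ✓
door ⊕ fog = T ⊕ F = True ✓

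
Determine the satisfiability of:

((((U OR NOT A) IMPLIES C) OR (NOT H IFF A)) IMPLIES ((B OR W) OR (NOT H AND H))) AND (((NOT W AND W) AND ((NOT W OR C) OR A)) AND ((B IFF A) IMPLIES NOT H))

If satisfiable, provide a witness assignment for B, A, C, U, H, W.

Case W = True: the conjunct NOT W is False.
Case W = False: the conjunct W is False.
Both cases fail — unsatisfiable.

Unsatisfiable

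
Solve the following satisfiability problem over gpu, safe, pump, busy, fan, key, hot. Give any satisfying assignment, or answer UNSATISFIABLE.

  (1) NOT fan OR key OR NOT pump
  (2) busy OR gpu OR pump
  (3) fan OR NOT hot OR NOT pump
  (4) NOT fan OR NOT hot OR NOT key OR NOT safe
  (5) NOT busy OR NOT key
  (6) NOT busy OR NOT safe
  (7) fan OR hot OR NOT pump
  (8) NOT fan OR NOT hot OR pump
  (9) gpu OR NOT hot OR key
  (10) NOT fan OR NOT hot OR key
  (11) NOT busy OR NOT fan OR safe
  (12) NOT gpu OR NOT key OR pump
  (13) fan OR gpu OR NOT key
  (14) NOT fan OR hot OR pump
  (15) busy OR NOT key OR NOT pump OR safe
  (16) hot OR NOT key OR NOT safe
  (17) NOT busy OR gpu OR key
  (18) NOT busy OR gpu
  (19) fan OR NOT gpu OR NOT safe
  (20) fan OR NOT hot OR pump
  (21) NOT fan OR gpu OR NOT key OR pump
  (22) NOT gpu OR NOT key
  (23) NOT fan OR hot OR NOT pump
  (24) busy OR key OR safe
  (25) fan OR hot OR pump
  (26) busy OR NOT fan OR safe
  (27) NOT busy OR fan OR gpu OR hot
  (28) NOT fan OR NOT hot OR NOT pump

The formula is unsatisfiable.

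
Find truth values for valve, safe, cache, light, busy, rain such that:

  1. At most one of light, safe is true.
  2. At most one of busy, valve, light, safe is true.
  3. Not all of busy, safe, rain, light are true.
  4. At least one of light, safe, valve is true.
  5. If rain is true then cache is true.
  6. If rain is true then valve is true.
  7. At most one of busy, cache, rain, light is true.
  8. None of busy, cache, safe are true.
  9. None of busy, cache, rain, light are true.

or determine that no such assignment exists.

valve=T, safe=F, cache=F, light=F, busy=F, rain=F

  (1) {light, safe}: 0 true — at most one ✓
  (2) {busy, valve, light, safe}: 1 true — at most one ✓
  (3) {busy, safe, rain, light}: 0/4 true — not all ✓
  (4) {light, safe, valve}: 1 true — at least one ✓
  (5) rain=F ⇒ cache: vacuous ✓
  (6) rain=F ⇒ valve: vacuous ✓
  (7) {busy, cache, rain, light}: 0 true — at most one ✓
  (8) {busy, cache, safe}: 0 true — none ✓
  (9) {busy, cache, rain, light}: 0 true — none ✓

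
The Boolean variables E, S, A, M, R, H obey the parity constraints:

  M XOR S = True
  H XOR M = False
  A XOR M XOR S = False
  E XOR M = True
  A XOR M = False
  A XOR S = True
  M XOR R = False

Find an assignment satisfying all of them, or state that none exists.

E = False, S = False, A = True, M = True, R = True, H = True

M XOR S = T XOR F = True ✓
H XOR M = T XOR T = False ✓
A XOR M XOR S = T XOR T XOR F = False ✓
E XOR M = F XOR T = True ✓
A XOR M = T XOR T = False ✓
A XOR S = T XOR F = True ✓
M XOR R = T XOR T = False ✓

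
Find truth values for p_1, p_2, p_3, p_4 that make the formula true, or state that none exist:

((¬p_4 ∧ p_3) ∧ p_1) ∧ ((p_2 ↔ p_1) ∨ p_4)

p_1: True, p_2: True, p_3: True, p_4: False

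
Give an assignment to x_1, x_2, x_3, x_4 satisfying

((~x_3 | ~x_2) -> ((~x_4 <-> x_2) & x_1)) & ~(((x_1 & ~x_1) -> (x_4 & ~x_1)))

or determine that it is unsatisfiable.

The conjunct ~(((x_1 & ~x_1) -> (x_4 & ~x_1))) is unsatisfiable on its own:
  x_1=F, x_4=F: evaluates to False.
  x_1=F, x_4=T: evaluates to False.
  x_1=T, x_4=F: evaluates to False.
  x_1=T, x_4=T: evaluates to False.
So the whole conjunction is unsatisfiable.

The formula is unsatisfiable.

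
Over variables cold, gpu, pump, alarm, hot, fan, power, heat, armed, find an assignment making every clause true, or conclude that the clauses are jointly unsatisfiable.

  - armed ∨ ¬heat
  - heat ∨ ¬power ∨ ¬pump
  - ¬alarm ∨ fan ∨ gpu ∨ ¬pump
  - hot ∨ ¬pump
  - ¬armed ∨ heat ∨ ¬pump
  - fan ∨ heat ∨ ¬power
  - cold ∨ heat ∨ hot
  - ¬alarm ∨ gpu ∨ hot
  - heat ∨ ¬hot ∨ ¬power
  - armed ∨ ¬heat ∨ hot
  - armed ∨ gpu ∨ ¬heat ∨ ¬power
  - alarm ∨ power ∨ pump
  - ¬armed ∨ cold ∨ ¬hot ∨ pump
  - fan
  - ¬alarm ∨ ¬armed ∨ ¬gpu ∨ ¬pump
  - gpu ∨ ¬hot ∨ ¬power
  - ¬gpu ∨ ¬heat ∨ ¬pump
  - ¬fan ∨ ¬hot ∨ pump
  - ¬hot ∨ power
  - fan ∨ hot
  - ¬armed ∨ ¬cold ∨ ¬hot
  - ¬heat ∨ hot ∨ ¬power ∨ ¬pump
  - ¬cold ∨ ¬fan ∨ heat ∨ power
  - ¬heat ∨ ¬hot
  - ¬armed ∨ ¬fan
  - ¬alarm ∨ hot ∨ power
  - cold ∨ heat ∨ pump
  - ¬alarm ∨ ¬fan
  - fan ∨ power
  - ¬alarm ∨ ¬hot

Unit clause (fan) forces fan = True.
In (¬armed ∨ ¬fan) only ¬armed is left, so armed = False.
In (¬alarm ∨ ¬fan) only ¬alarm is left, so alarm = False.
In (armed ∨ ¬heat) only ¬heat is left, so heat = False.
Try cold = False:
  (cold ∨ heat ∨ hot) forces hot = True.
  (heat ∨ ¬hot ∨ ¬power) forces power = False.
  clause (¬hot ∨ power) is falsified — backtrack.
So cold = True.
  then (¬cold ∨ ¬fan ∨ heat ∨ power) forces power = True.
  then (heat ∨ ¬power ∨ ¬pump) forces pump = False.
  then (heat ∨ ¬hot ∨ ¬power) forces hot = False.
Set gpu = True.
All clauses satisfied.

cold: True; gpu: True; pump: False; alarm: False; hot: False; fan: True; power: True; heat: False; armed: False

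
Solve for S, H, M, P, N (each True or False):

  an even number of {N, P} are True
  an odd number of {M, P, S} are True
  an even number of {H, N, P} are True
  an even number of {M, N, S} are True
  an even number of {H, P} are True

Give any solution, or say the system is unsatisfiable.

The formula is unsatisfiable.

Adding constraints 1, 2, 4 mod 2: every variable appears an even number of times on the left, so the left side is 0.
But the right sides sum to 1 (mod 2). 0 ≠ 1 — the system is inconsistent.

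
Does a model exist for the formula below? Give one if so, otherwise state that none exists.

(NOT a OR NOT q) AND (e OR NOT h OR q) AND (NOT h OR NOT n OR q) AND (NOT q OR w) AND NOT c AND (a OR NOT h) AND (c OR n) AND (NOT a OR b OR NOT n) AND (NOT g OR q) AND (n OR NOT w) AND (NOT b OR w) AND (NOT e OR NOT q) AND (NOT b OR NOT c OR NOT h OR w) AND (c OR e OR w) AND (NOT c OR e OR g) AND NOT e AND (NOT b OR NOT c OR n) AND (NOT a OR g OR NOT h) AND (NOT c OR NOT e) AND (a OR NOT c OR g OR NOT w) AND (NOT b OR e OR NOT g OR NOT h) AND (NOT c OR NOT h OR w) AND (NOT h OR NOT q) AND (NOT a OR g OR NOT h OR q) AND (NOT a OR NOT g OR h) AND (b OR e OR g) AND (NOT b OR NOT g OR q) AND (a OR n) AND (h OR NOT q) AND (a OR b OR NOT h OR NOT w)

n = True, c = False, w = True, e = False, h = False, b = True, q = False, a = False, g = False

Unit clause (NOT c) forces c = False.
In (c OR n) only n is left, so n = True.
Unit clause (NOT e) forces e = False.
In (c OR e OR w) only w is left, so w = True.
Try h = True:
  (e OR NOT h OR q) forces q = True.
  clause (NOT h OR NOT q) is falsified — backtrack.
So h = False.
  then (h OR NOT q) forces q = False.
  then (NOT g OR q) forces g = False.
  then (b OR e OR g) forces b = True.
Set a = False.
All clauses satisfied.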